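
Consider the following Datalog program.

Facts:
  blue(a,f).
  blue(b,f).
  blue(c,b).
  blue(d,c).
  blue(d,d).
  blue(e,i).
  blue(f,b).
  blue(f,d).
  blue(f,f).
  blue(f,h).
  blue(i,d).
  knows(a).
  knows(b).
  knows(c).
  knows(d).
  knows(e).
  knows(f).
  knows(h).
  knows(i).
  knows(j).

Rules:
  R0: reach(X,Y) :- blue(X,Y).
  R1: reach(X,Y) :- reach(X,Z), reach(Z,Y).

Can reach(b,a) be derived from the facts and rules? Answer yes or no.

round 1: derive reach(a,f) via R0 from blue(a,f)
round 1: derive reach(b,f) via R0 from blue(b,f)
round 1: derive reach(c,b) via R0 from blue(c,b)
round 1: derive reach(d,c) via R0 from blue(d,c)
round 1: derive reach(d,d) via R0 from blue(d,d)
round 1: derive reach(e,i) via R0 from blue(e,i)
round 1: derive reach(f,b) via R0 from blue(f,b)
round 1: derive reach(f,d) via R0 from blue(f,d)
round 1: derive reach(f,f) via R0 from blue(f,f)
round 1: derive reach(f,h) via R0 from blue(f,h)
round 1: derive reach(i,d) via R0 from blue(i,d)
round 2: derive reach(a,b) via R1 from reach(a,f), reach(f,b)
round 2: derive reach(a,d) via R1 from reach(a,f), reach(f,d)
round 2: derive reach(a,h) via R1 from reach(a,f), reach(f,h)
round 2: derive reach(b,b) via R1 from reach(b,f), reach(f,b)
round 2: derive reach(b,d) via R1 from reach(b,f), reach(f,d)
round 2: derive reach(b,h) via R1 from reach(b,f), reach(f,h)
round 2: derive reach(c,f) via R1 from reach(c,b), reach(b,f)
round 2: derive reach(d,b) via R1 from reach(d,c), reach(c,b)
round 2: derive reach(e,d) via R1 from reach(e,i), reach(i,d)
round 2: derive reach(f,c) via R1 from reach(f,d), reach(d,c)
round 2: derive reach(i,c) via R1 from reach(i,d), reach(d,c)
round 3: derive reach(a,c) via R1 from reach(a,d), reach(d,c)
round 3: derive reach(b,c) via R1 from reach(b,d), reach(d,c)
round 3: derive reach(c,c) via R1 from reach(c,f), reach(f,c)
round 3: derive reach(c,d) via R1 from reach(c,b), reach(b,d)
round 3: derive reach(c,h) via R1 from reach(c,b), reach(b,h)
round 3: derive reach(d,f) via R1 from reach(d,b), reach(b,f)
round 3: derive reach(d,h) via R1 from reach(d,b), reach(b,h)
round 3: derive reach(e,b) via R1 from reach(e,d), reach(d,b)
round 3: derive reach(e,c) via R1 from reach(e,d), reach(d,c)
round 3: derive reach(i,b) via R1 from reach(i,c), reach(c,b)
round 3: derive reach(i,f) via R1 from reach(i,c), reach(c,f)
round 4: derive reach(e,f) via R1 from reach(e,b), reach(b,f)
round 4: derive reach(e,h) via R1 from reach(e,b), reach(b,h)
round 4: derive reach(i,h) via R1 from reach(i,b), reach(b,h)

no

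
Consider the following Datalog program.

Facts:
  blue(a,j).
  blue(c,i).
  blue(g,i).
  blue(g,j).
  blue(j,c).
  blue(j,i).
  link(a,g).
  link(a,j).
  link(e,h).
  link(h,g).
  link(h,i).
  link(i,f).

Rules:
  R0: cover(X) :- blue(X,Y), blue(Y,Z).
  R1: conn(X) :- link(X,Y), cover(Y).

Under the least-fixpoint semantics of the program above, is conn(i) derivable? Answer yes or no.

round 1: derive cover(a) via R0 from blue(a,j), blue(j,c)
round 1: derive cover(g) via R0 from blue(g,j), blue(j,c)
round 1: derive cover(j) via R0 from blue(j,c), blue(c,i)
round 2: derive conn(a) via R1 from link(a,g), cover(g)
round 2: derive conn(h) via R1 from link(h,g), cover(g)

no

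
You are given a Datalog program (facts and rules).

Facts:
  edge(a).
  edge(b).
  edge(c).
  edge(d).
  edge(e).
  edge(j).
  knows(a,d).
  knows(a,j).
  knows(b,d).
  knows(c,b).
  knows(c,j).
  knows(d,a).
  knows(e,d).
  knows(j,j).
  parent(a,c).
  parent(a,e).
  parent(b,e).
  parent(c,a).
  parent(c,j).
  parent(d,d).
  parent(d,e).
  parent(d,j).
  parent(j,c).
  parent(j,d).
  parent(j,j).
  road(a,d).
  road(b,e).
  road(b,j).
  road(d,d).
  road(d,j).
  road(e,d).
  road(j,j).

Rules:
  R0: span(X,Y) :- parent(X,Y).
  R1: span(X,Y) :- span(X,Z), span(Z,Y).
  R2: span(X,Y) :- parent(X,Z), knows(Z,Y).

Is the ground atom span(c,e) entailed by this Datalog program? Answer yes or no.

round 1: derive span(a,c) via R0 from parent(a,c)
round 1: derive span(a,e) via R0 from parent(a,e)
round 1: derive span(b,e) via R0 from parent(b,e)
round 1: derive span(c,a) via R0 from parent(c,a)
round 1: derive span(c,j) via R0 from parent(c,j)
round 1: derive span(d,d) via R0 from parent(d,d)
round 1: derive span(d,e) via R0 from parent(d,e)
round 1: derive span(d,j) via R0 from parent(d,j)
round 1: derive span(j,c) via R0 from parent(j,c)
round 1: derive span(j,d) via R0 from parent(j,d)
round 1: derive span(j,j) via R0 from parent(j,j)
round 1: derive span(a,b) via R2 from parent(a,c), knows(c,b)
round 1: derive span(a,d) via R2 from parent(a,e), knows(e,d)
round 1: derive span(a,j) via R2 from parent(a,c), knows(c,j)
round 1: derive span(b,d) via R2 from parent(b,e), knows(e,d)
round 1: derive span(c,d) via R2 from parent(c,a), knows(a,d)
round 1: derive span(d,a) via R2 from parent(d,d), knows(d,a)
round 1: derive span(j,a) via R2 from parent(j,d), knows(d,a)
round 1: derive span(j,b) via R2 from parent(j,c), knows(c,b)
round 2: derive span(a,a) via R1 from span(a,c), span(c,a)
round 2: derive span(b,a) via R1 from span(b,d), span(d,a)
round 2: derive span(b,j) via R1 from span(b,d), span(d,j)
round 2: derive span(c,b) via R1 from span(c,a), span(a,b)
round 2: derive span(c,c) via R1 from span(c,a), span(a,c)
round 2: derive span(c,e) via R1 from span(c,a), span(a,e)
round 2: derive span(d,b) via R1 from span(d,a), span(a,b)
round 2: derive span(d,c) via R1 from span(d,a), span(a,c)
round 2: derive span(j,e) via R1 from span(j,a), span(a,e)
round 3: derive span(b,b) via R1 from span(b,a), span(a,b)
round 3: derive span(b,c) via R1 from span(b,a), span(a,c)

yes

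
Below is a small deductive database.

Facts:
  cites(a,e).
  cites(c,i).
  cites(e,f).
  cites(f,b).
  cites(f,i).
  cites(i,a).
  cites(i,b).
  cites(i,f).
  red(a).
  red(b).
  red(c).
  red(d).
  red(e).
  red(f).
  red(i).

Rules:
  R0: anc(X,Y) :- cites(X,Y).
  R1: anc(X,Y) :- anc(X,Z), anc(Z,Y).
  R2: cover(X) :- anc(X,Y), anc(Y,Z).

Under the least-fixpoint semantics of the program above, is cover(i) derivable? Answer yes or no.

yes

round 1: derive anc(a,e) via R0 from cites(a,e)
round 1: derive anc(c,i) via R0 from cites(c,i)
round 1: derive anc(e,f) via R0 from cites(e,f)
round 1: derive anc(f,b) via R0 from cites(f,b)
round 1: derive anc(f,i) via R0 from cites(f,i)
round 1: derive anc(i,a) via R0 from cites(i,a)
round 1: derive anc(i,b) via R0 from cites(i,b)
round 1: derive anc(i,f) via R0 from cites(i,f)
round 2: derive anc(a,f) via R1 from anc(a,e), anc(e,f)
round 2: derive anc(c,a) via R1 from anc(c,i), anc(i,a)
round 2: derive anc(c,b) via R1 from anc(c,i), anc(i,b)
round 2: derive anc(c,f) via R1 from anc(c,i), anc(i,f)
round 2: derive anc(e,b) via R1 from anc(e,f), anc(f,b)
round 2: derive anc(e,i) via R1 from anc(e,f), anc(f,i)
round 2: derive anc(f,a) via R1 from anc(f,i), anc(i,a)
round 2: derive anc(f,f) via R1 from anc(f,i), anc(i,f)
round 2: derive anc(i,e) via R1 from anc(i,a), anc(a,e)
round 2: derive anc(i,i) via R1 from anc(i,f), anc(f,i)
round 2: derive cover(a) via R2 from anc(a,e), anc(e,f)
round 2: derive cover(c) via R2 from anc(c,i), anc(i,a)
round 2: derive cover(e) via R2 from anc(e,f), anc(f,b)
round 2: derive cover(f) via R2 from anc(f,i), anc(i,a)
round 2: derive cover(i) via R2 from anc(i,a), anc(a,e)
round 3: derive anc(a,a) via R1 from anc(a,f), anc(f,a)
round 3: derive anc(a,b) via R1 from anc(a,e), anc(e,b)
round 3: derive anc(a,i) via R1 from anc(a,e), anc(e,i)
round 3: derive anc(c,e) via R1 from anc(c,a), anc(a,e)
round 3: derive anc(e,a) via R1 from anc(e,f), anc(f,a)
round 3: derive anc(e,e) via R1 from anc(e,i), anc(i,e)
round 3: derive anc(f,e) via R1 from anc(f,a), anc(a,e)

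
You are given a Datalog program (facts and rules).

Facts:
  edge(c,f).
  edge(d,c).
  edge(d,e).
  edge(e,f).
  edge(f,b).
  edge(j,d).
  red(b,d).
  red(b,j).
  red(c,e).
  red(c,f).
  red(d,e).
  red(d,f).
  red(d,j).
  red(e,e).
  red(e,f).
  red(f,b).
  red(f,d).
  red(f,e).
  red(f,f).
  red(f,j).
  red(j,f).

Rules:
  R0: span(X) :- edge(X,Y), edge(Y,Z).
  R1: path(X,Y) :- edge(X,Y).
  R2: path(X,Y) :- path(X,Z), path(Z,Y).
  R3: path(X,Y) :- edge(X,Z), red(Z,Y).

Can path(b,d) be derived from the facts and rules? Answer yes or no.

round 1: derive path(c,f) via R1 from edge(c,f)
round 1: derive path(d,c) via R1 from edge(d,c)
round 1: derive path(d,e) via R1 from edge(d,e)
round 1: derive path(e,f) via R1 from edge(e,f)
round 1: derive path(f,b) via R1 from edge(f,b)
round 1: derive path(j,d) via R1 from edge(j,d)
round 1: derive path(c,b) via R3 from edge(c,f), red(f,b)
round 1: derive path(c,d) via R3 from edge(c,f), red(f,d)
round 1: derive path(c,e) via R3 from edge(c,f), red(f,e)
round 1: derive path(c,j) via R3 from edge(c,f), red(f,j)
round 1: derive path(d,f) via R3 from edge(d,c), red(c,f)
round 1: derive path(e,b) via R3 from edge(e,f), red(f,b)
round 1: derive path(e,d) via R3 from edge(e,f), red(f,d)
round 1: derive path(e,e) via R3 from edge(e,f), red(f,e)
round 1: derive path(e,j) via R3 from edge(e,f), red(f,j)
round 1: derive path(f,d) via R3 from edge(f,b), red(b,d)
round 1: derive path(f,j) via R3 from edge(f,b), red(b,j)
round 1: derive path(j,e) via R3 from edge(j,d), red(d,e)
round 1: derive path(j,f) via R3 from edge(j,d), red(d,f)
round 1: derive path(j,j) via R3 from edge(j,d), red(d,j)
round 2: derive path(c,c) via R2 from path(c,d), path(d,c)
round 2: derive path(d,b) via R2 from path(d,c), path(c,b)
round 2: derive path(d,d) via R2 from path(d,c), path(c,d)
round 2: derive path(d,j) via R2 from path(d,c), path(c,j)
round 2: derive path(e,c) via R2 from path(e,d), path(d,c)
round 2: derive path(f,c) via R2 from path(f,d), path(d,c)
round 2: derive path(f,e) via R2 from path(f,d), path(d,e)
round 2: derive path(f,f) via R2 from path(f,d), path(d,f)
round 2: derive path(j,b) via R2 from path(j,e), path(e,b)
round 2: derive path(j,c) via R2 from path(j,d), path(d,c)

no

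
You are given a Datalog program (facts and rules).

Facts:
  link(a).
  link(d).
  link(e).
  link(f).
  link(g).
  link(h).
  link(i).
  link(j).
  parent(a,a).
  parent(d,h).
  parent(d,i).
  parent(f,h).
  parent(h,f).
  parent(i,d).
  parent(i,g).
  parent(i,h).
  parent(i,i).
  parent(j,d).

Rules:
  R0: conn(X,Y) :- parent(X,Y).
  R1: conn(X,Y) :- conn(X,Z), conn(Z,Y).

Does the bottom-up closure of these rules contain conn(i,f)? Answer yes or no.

round 1: derive conn(a,a) via R0 from parent(a,a)
round 1: derive conn(d,h) via R0 from parent(d,h)
round 1: derive conn(d,i) via R0 from parent(d,i)
round 1: derive conn(f,h) via R0 from parent(f,h)
round 1: derive conn(h,f) via R0 from parent(h,f)
round 1: derive conn(i,d) via R0 from parent(i,d)
round 1: derive conn(i,g) via R0 from parent(i,g)
round 1: derive conn(i,h) via R0 from parent(i,h)
round 1: derive conn(i,i) via R0 from parent(i,i)
round 1: derive conn(j,d) via R0 from parent(j,d)
round 2: derive conn(d,d) via R1 from conn(d,i), conn(i,d)
round 2: derive conn(d,f) via R1 from conn(d,h), conn(h,f)
round 2: derive conn(d,g) via R1 from conn(d,i), conn(i,g)
round 2: derive conn(f,f) via R1 from conn(f,h), conn(h,f)
round 2: derive conn(h,h) via R1 from conn(h,f), conn(f,h)
round 2: derive conn(i,f) via R1 from conn(i,h), conn(h,f)
round 2: derive conn(j,h) via R1 from conn(j,d), conn(d,h)
round 2: derive conn(j,i) via R1 from conn(j,d), conn(d,i)
round 3: derive conn(j,f) via R1 from conn(j,d), conn(d,f)
round 3: derive conn(j,g) via R1 from conn(j,d), conn(d,g)

yes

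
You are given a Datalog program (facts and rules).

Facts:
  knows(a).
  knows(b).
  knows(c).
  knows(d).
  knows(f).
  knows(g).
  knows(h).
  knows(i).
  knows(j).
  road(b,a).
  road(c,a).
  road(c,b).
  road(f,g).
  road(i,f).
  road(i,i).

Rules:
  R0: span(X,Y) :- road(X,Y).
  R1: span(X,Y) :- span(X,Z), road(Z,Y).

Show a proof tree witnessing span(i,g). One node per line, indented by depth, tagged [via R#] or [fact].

round 1: derive span(b,a) via R0 from road(b,a)
round 1: derive span(c,a) via R0 from road(c,a)
round 1: derive span(c,b) via R0 from road(c,b)
round 1: derive span(f,g) via R0 from road(f,g)
round 1: derive span(i,f) via R0 from road(i,f)
round 1: derive span(i,i) via R0 from road(i,i)
round 2: derive span(i,g) via R1 from span(i,f), road(f,g)

span(i,g)  [via R1]
  span(i,f)  [via R0]
    road(i,f)  [fact]
  road(f,g)  [fact]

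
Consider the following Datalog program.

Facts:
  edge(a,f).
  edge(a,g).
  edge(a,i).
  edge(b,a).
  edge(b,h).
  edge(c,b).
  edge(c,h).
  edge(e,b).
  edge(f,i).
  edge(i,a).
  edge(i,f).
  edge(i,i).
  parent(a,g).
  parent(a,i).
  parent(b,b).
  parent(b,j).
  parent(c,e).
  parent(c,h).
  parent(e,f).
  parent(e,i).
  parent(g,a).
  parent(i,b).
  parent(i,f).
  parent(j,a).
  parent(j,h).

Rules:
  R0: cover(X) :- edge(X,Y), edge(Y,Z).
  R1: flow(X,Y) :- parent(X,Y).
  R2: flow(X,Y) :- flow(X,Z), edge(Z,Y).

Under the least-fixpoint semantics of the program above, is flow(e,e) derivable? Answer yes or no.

round 1: derive flow(a,g) via R1 from parent(a,g)
round 1: derive flow(a,i) via R1 from parent(a,i)
round 1: derive flow(b,b) via R1 from parent(b,b)
round 1: derive flow(b,j) via R1 from parent(b,j)
round 1: derive flow(c,e) via R1 from parent(c,e)
round 1: derive flow(c,h) via R1 from parent(c,h)
round 1: derive flow(e,f) via R1 from parent(e,f)
round 1: derive flow(e,i) via R1 from parent(e,i)
round 1: derive flow(g,a) via R1 from parent(g,a)
round 1: derive flow(i,b) via R1 from parent(i,b)
round 1: derive flow(i,f) via R1 from parent(i,f)
round 1: derive flow(j,a) via R1 from parent(j,a)
round 1: derive flow(j,h) via R1 from parent(j,h)
round 2: derive flow(a,a) via R2 from flow(a,i), edge(i,a)
round 2: derive flow(a,f) via R2 from flow(a,i), edge(i,f)
round 2: derive flow(b,a) via R2 from flow(b,b), edge(b,a)
round 2: derive flow(b,h) via R2 from flow(b,b), edge(b,h)
round 2: derive flow(c,b) via R2 from flow(c,e), edge(e,b)
round 2: derive flow(e,a) via R2 from flow(e,i), edge(i,a)
round 2: derive flow(g,f) via R2 from flow(g,a), edge(a,f)
round 2: derive flow(g,g) via R2 from flow(g,a), edge(a,g)
round 2: derive flow(g,i) via R2 from flow(g,a), edge(a,i)
round 2: derive flow(i,a) via R2 from flow(i,b), edge(b,a)
round 2: derive flow(i,h) via R2 from flow(i,b), edge(b,h)
round 2: derive flow(i,i) via R2 from flow(i,f), edge(f,i)
round 2: derive flow(j,f) via R2 from flow(j,a), edge(a,f)
round 2: derive flow(j,g) via R2 from flow(j,a), edge(a,g)
round 2: derive flow(j,i) via R2 from flow(j,a), edge(a,i)
round 3: derive flow(b,f) via R2 from flow(b,a), edge(a,f)
round 3: derive flow(b,g) via R2 from flow(b,a), edge(a,g)
round 3: derive flow(b,i) via R2 from flow(b,a), edge(a,i)
round 3: derive flow(c,a) via R2 from flow(c,b), edge(b,a)
round 3: derive flow(e,g) via R2 from flow(e,a), edge(a,g)
round 3: derive flow(i,g) via R2 from flow(i,a), edge(a,g)
round 4: derive flow(c,f) via R2 from flow(c,a), edge(a,f)
round 4: derive flow(c,g) via R2 from flow(c,a), edge(a,g)
round 4: derive flow(c,i) via R2 from flow(c,a), edge(a,i)

no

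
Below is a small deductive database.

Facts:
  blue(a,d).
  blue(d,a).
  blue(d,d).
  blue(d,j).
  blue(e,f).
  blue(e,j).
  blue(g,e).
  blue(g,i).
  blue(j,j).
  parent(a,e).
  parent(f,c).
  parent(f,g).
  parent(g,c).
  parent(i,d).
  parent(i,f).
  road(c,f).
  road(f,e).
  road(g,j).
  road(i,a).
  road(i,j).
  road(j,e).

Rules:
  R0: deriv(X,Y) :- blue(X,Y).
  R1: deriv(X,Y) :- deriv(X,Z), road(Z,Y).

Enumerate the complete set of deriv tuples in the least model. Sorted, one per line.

deriv(a,d)
deriv(d,a)
deriv(d,d)
deriv(d,e)
deriv(d,j)
deriv(e,e)
deriv(e,f)
deriv(e,j)
deriv(g,a)
deriv(g,e)
deriv(g,i)
deriv(g,j)
deriv(j,e)
deriv(j,j)

round 1: derive deriv(a,d) via R0 from blue(a,d)
round 1: derive deriv(d,a) via R0 from blue(d,a)
round 1: derive deriv(d,d) via R0 from blue(d,d)
round 1: derive deriv(d,j) via R0 from blue(d,j)
round 1: derive deriv(e,f) via R0 from blue(e,f)
round 1: derive deriv(e,j) via R0 from blue(e,j)
round 1: derive deriv(g,e) via R0 from blue(g,e)
round 1: derive deriv(g,i) via R0 from blue(g,i)
round 1: derive deriv(j,j) via R0 from blue(j,j)
round 2: derive deriv(d,e) via R1 from deriv(d,j), road(j,e)
round 2: derive deriv(e,e) via R1 from deriv(e,f), road(f,e)
round 2: derive deriv(g,a) via R1 from deriv(g,i), road(i,a)
round 2: derive deriv(g,j) via R1 from deriv(g,i), road(i,j)
round 2: derive deriv(j,e) via R1 from deriv(j,j), road(j,e)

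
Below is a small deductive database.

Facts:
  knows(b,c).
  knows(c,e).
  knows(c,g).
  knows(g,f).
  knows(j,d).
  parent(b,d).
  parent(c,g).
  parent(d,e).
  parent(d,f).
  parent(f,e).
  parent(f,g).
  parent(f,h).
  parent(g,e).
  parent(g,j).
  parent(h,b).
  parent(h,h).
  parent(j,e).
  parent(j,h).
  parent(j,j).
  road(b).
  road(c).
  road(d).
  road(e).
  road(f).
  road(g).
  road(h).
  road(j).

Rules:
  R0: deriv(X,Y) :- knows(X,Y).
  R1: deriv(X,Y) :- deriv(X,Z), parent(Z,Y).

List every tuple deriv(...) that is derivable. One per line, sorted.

round 1: derive deriv(b,c) via R0 from knows(b,c)
round 1: derive deriv(c,e) via R0 from knows(c,e)
round 1: derive deriv(c,g) via R0 from knows(c,g)
round 1: derive deriv(g,f) via R0 from knows(g,f)
round 1: derive deriv(j,d) via R0 from knows(j,d)
round 2: derive deriv(b,g) via R1 from deriv(b,c), parent(c,g)
round 2: derive deriv(c,j) via R1 from deriv(c,g), parent(g,j)
round 2: derive deriv(g,e) via R1 from deriv(g,f), parent(f,e)
round 2: derive deriv(g,g) via R1 from deriv(g,f), parent(f,g)
round 2: derive deriv(g,h) via R1 from deriv(g,f), parent(f,h)
round 2: derive deriv(j,e) via R1 from deriv(j,d), parent(d,e)
round 2: derive deriv(j,f) via R1 from deriv(j,d), parent(d,f)
round 3: derive deriv(b,e) via R1 from deriv(b,g), parent(g,e)
round 3: derive deriv(b,j) via R1 from deriv(b,g), parent(g,j)
round 3: derive deriv(c,h) via R1 from deriv(c,j), parent(j,h)
round 3: derive deriv(g,b) via R1 from deriv(g,h), parent(h,b)
round 3: derive deriv(g,j) via R1 from deriv(g,g), parent(g,j)
round 3: derive deriv(j,g) via R1 from deriv(j,f), parent(f,g)
round 3: derive deriv(j,h) via R1 from deriv(j,f), parent(f,h)
round 4: derive deriv(b,h) via R1 from deriv(b,j), parent(j,h)
round 4: derive deriv(c,b) via R1 from deriv(c,h), parent(h,b)
round 4: derive deriv(g,d) via R1 from deriv(g,b), parent(b,d)
round 4: derive deriv(j,b) via R1 from deriv(j,h), parent(h,b)
round 4: derive deriv(j,j) via R1 from deriv(j,g), parent(g,j)
round 5: derive deriv(b,b) via R1 from deriv(b,h), parent(h,b)
round 5: derive deriv(c,d) via R1 from deriv(c,b), parent(b,d)
round 6: derive deriv(b,d) via R1 from deriv(b,b), parent(b,d)
round 6: derive deriv(c,f) via R1 from deriv(c,d), parent(d,f)
round 7: derive deriv(b,f) via R1 from deriv(b,d), parent(d,f)

deriv(b,b)
deriv(b,c)
deriv(b,d)
deriv(b,e)
deriv(b,f)
deriv(b,g)
deriv(b,h)
deriv(b,j)
deriv(c,b)
deriv(c,d)
deriv(c,e)
deriv(c,f)
deriv(c,g)
deriv(c,h)
deriv(c,j)
deriv(g,b)
deriv(g,d)
deriv(g,e)
deriv(g,f)
deriv(g,g)
deriv(g,h)
deriv(g,j)
deriv(j,b)
deriv(j,d)
deriv(j,e)
deriv(j,f)
deriv(j,g)
deriv(j,h)
deriv(j,j)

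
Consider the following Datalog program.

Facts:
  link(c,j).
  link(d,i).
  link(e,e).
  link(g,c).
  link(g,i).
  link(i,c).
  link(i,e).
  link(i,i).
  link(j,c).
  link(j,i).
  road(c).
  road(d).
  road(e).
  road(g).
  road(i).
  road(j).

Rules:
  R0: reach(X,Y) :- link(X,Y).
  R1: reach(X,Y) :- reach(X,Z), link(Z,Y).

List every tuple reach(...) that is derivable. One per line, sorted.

reach(c,c)
reach(c,e)
reach(c,i)
reach(c,j)
reach(d,c)
reach(d,e)
reach(d,i)
reach(d,j)
reach(e,e)
reach(g,c)
reach(g,e)
reach(g,i)
reach(g,j)
reach(i,c)
reach(i,e)
reach(i,i)
reach(i,j)
reach(j,c)
reach(j,e)
reach(j,i)
reach(j,j)

round 1: derive reach(c,j) via R0 from link(c,j)
round 1: derive reach(d,i) via R0 from link(d,i)
round 1: derive reach(e,e) via R0 from link(e,e)
round 1: derive reach(g,c) via R0 from link(g,c)
round 1: derive reach(g,i) via R0 from link(g,i)
round 1: derive reach(i,c) via R0 from link(i,c)
round 1: derive reach(i,e) via R0 from link(i,e)
round 1: derive reach(i,i) via R0 from link(i,i)
round 1: derive reach(j,c) via R0 from link(j,c)
round 1: derive reach(j,i) via R0 from link(j,i)
round 2: derive reach(c,c) via R1 from reach(c,j), link(j,c)
round 2: derive reach(c,i) via R1 from reach(c,j), link(j,i)
round 2: derive reach(d,c) via R1 from reach(d,i), link(i,c)
round 2: derive reach(d,e) via R1 from reach(d,i), link(i,e)
round 2: derive reach(g,e) via R1 from reach(g,i), link(i,e)
round 2: derive reach(g,j) via R1 from reach(g,c), link(c,j)
round 2: derive reach(i,j) via R1 from reach(i,c), link(c,j)
round 2: derive reach(j,e) via R1 from reach(j,i), link(i,e)
round 2: derive reach(j,j) via R1 from reach(j,c), link(c,j)
round 3: derive reach(c,e) via R1 from reach(c,i), link(i,e)
round 3: derive reach(d,j) via R1 from reach(d,c), link(c,j)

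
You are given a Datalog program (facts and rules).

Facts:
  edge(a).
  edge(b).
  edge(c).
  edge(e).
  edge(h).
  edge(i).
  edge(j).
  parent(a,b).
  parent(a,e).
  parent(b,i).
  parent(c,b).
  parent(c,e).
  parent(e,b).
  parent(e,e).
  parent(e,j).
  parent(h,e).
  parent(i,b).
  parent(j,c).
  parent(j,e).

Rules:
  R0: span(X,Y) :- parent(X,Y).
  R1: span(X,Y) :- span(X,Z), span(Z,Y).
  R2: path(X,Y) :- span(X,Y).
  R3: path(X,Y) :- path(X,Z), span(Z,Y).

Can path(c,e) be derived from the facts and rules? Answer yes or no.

yes

round 1: derive span(a,b) via R0 from parent(a,b)
round 1: derive span(a,e) via R0 from parent(a,e)
round 1: derive span(b,i) via R0 from parent(b,i)
round 1: derive span(c,b) via R0 from parent(c,b)
round 1: derive span(c,e) via R0 from parent(c,e)
round 1: derive span(e,b) via R0 from parent(e,b)
round 1: derive span(e,e) via R0 from parent(e,e)
round 1: derive span(e,j) via R0 from parent(e,j)
round 1: derive span(h,e) via R0 from parent(h,e)
round 1: derive span(i,b) via R0 from parent(i,b)
round 1: derive span(j,c) via R0 from parent(j,c)
round 1: derive span(j,e) via R0 from parent(j,e)
round 2: derive span(a,i) via R1 from span(a,b), span(b,i)
round 2: derive span(a,j) via R1 from span(a,e), span(e,j)
round 2: derive span(b,b) via R1 from span(b,i), span(i,b)
round 2: derive span(c,i) via R1 from span(c,b), span(b,i)
round 2: derive span(c,j) via R1 from span(c,e), span(e,j)
round 2: derive span(e,c) via R1 from span(e,j), span(j,c)
round 2: derive span(e,i) via R1 from span(e,b), span(b,i)
round 2: derive span(h,b) via R1 from span(h,e), span(e,b)
round 2: derive span(h,j) via R1 from span(h,e), span(e,j)
round 2: derive span(i,i) via R1 from span(i,b), span(b,i)
round 2: derive span(j,b) via R1 from span(j,c), span(c,b)
round 2: derive span(j,j) via R1 from span(j,e), span(e,j)
round 2: derive path(a,b) via R2 from span(a,b)
round 2: derive path(a,e) via R2 from span(a,e)
round 2: derive path(b,i) via R2 from span(b,i)
round 2: derive path(c,b) via R2 from span(c,b)
round 2: derive path(c,e) via R2 from span(c,e)
round 2: derive path(e,b) via R2 from span(e,b)
round 2: derive path(e,e) via R2 from span(e,e)
round 2: derive path(e,j) via R2 from span(e,j)
round 2: derive path(h,e) via R2 from span(h,e)
round 2: derive path(i,b) via R2 from span(i,b)
round 2: derive path(j,c) via R2 from span(j,c)
round 2: derive path(j,e) via R2 from span(j,e)
round 3: derive span(a,c) via R1 from span(a,e), span(e,c)
round 3: derive span(c,c) via R1 from span(c,e), span(e,c)
round 3: derive span(h,c) via R1 from span(h,e), span(e,c)
round 3: derive span(h,i) via R1 from span(h,b), span(b,i)
round 3: derive span(j,i) via R1 from span(j,b), span(b,i)
round 3: derive path(a,i) via R2 from span(a,i)
round 3: derive path(a,j) via R2 from span(a,j)
round 3: derive path(b,b) via R2 from span(b,b)
round 3: derive path(c,i) via R2 from span(c,i)
round 3: derive path(c,j) via R2 from span(c,j)
round 3: derive path(e,c) via R2 from span(e,c)
round 3: derive path(e,i) via R2 from span(e,i)
round 3: derive path(h,b) via R2 from span(h,b)
round 3: derive path(h,j) via R2 from span(h,j)
round 3: derive path(i,i) via R2 from span(i,i)
round 3: derive path(j,b) via R2 from span(j,b)
round 3: derive path(j,j) via R2 from span(j,j)
round 3: derive path(a,c) via R3 from path(a,e), span(e,c)
round 3: derive path(c,c) via R3 from path(c,e), span(e,c)
round 3: derive path(h,c) via R3 from path(h,e), span(e,c)
round 3: derive path(h,i) via R3 from path(h,e), span(e,i)
round 3: derive path(j,i) via R3 from path(j,c), span(c,i)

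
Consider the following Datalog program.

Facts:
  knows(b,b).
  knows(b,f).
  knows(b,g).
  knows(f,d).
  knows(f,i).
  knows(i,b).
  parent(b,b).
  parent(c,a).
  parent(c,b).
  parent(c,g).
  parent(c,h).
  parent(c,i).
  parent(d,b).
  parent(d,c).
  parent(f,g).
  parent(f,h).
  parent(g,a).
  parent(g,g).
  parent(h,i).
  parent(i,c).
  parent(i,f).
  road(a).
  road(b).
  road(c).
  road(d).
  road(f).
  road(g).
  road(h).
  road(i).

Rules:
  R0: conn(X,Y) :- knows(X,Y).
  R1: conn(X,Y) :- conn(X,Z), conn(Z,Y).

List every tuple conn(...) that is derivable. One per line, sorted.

conn(b,b)
conn(b,d)
conn(b,f)
conn(b,g)
conn(b,i)
conn(f,b)
conn(f,d)
conn(f,f)
conn(f,g)
conn(f,i)
conn(i,b)
conn(i,d)
conn(i,f)
conn(i,g)
conn(i,i)

round 1: derive conn(b,b) via R0 from knows(b,b)
round 1: derive conn(b,f) via R0 from knows(b,f)
round 1: derive conn(b,g) via R0 from knows(b,g)
round 1: derive conn(f,d) via R0 from knows(f,d)
round 1: derive conn(f,i) via R0 from knows(f,i)
round 1: derive conn(i,b) via R0 from knows(i,b)
round 2: derive conn(b,d) via R1 from conn(b,f), conn(f,d)
round 2: derive conn(b,i) via R1 from conn(b,f), conn(f,i)
round 2: derive conn(f,b) via R1 from conn(f,i), conn(i,b)
round 2: derive conn(i,f) via R1 from conn(i,b), conn(b,f)
round 2: derive conn(i,g) via R1 from conn(i,b), conn(b,g)
round 3: derive conn(f,f) via R1 from conn(f,b), conn(b,f)
round 3: derive conn(f,g) via R1 from conn(f,b), conn(b,g)
round 3: derive conn(i,d) via R1 from conn(i,b), conn(b,d)
round 3: derive conn(i,i) via R1 from conn(i,b), conn(b,i)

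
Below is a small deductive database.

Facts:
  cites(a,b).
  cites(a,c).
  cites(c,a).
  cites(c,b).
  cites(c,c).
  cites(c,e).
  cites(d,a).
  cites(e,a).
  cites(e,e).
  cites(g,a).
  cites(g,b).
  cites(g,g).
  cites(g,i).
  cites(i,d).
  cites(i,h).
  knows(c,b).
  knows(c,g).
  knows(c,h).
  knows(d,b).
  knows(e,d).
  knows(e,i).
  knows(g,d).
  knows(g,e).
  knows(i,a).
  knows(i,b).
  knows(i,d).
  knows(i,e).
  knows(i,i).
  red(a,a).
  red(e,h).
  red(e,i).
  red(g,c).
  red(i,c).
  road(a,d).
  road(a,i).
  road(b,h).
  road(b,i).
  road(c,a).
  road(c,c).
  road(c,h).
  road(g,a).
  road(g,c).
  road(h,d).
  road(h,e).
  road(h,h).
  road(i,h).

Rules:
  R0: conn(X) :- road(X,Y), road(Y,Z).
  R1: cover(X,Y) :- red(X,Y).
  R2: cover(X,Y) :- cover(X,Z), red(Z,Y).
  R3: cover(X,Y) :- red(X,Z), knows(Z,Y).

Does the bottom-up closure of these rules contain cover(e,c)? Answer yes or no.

yes

round 1: derive cover(a,a) via R1 from red(a,a)
round 1: derive cover(e,h) via R1 from red(e,h)
round 1: derive cover(e,i) via R1 from red(e,i)
round 1: derive cover(g,c) via R1 from red(g,c)
round 1: derive cover(i,c) via R1 from red(i,c)
round 1: derive cover(e,a) via R3 from red(e,i), knows(i,a)
round 1: derive cover(e,b) via R3 from red(e,i), knows(i,b)
round 1: derive cover(e,d) via R3 from red(e,i), knows(i,d)
round 1: derive cover(e,e) via R3 from red(e,i), knows(i,e)
round 1: derive cover(g,b) via R3 from red(g,c), knows(c,b)
round 1: derive cover(g,g) via R3 from red(g,c), knows(c,g)
round 1: derive cover(g,h) via R3 from red(g,c), knows(c,h)
round 1: derive cover(i,b) via R3 from red(i,c), knows(c,b)
round 1: derive cover(i,g) via R3 from red(i,c), knows(c,g)
round 1: derive cover(i,h) via R3 from red(i,c), knows(c,h)
round 2: derive cover(e,c) via R2 from cover(e,i), red(i,c)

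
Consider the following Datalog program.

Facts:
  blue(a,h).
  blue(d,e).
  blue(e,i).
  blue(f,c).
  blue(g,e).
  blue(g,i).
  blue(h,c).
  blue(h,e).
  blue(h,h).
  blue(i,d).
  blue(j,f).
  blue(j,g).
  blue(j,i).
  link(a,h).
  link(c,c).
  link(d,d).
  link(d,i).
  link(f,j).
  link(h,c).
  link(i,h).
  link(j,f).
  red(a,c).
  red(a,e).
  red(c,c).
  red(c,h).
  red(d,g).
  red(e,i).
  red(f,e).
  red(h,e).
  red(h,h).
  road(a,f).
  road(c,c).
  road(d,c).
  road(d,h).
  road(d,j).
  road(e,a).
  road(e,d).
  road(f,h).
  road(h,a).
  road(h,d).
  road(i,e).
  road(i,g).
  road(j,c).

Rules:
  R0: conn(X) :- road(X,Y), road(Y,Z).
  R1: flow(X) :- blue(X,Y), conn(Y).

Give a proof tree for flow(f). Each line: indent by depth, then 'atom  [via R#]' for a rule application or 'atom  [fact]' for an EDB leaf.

round 1: derive conn(a) via R0 from road(a,f), road(f,h)
round 1: derive conn(c) via R0 from road(c,c), road(c,c)
round 1: derive conn(d) via R0 from road(d,c), road(c,c)
round 1: derive conn(e) via R0 from road(e,a), road(a,f)
round 1: derive conn(f) via R0 from road(f,h), road(h,a)
round 1: derive conn(h) via R0 from road(h,a), road(a,f)
round 1: derive conn(i) via R0 from road(i,e), road(e,a)
round 1: derive conn(j) via R0 from road(j,c), road(c,c)
round 2: derive flow(a) via R1 from blue(a,h), conn(h)
round 2: derive flow(d) via R1 from blue(d,e), conn(e)
round 2: derive flow(e) via R1 from blue(e,i), conn(i)
round 2: derive flow(f) via R1 from blue(f,c), conn(c)
round 2: derive flow(g) via R1 from blue(g,e), conn(e)
round 2: derive flow(h) via R1 from blue(h,c), conn(c)
round 2: derive flow(i) via R1 from blue(i,d), conn(d)
round 2: derive flow(j) via R1 from blue(j,f), conn(f)

flow(f)  [via R1]
  blue(f,c)  [fact]
  conn(c)  [via R0]
    road(c,c)  [fact]
    road(c,c)  [fact]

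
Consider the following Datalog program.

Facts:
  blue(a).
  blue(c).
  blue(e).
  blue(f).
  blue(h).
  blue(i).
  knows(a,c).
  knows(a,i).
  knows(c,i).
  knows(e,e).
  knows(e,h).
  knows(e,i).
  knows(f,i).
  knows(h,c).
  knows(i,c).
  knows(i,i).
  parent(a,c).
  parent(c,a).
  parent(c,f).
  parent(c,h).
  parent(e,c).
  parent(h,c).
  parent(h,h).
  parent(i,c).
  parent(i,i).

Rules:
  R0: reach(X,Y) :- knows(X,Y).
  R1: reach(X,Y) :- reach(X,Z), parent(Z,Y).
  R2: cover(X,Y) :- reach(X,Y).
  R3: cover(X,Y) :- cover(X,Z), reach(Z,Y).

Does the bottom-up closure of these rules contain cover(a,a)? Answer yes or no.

yes

round 1: derive reach(a,c) via R0 from knows(a,c)
round 1: derive reach(a,i) via R0 from knows(a,i)
round 1: derive reach(c,i) via R0 from knows(c,i)
round 1: derive reach(e,e) via R0 from knows(e,e)
round 1: derive reach(e,h) via R0 from knows(e,h)
round 1: derive reach(e,i) via R0 from knows(e,i)
round 1: derive reach(f,i) via R0 from knows(f,i)
round 1: derive reach(h,c) via R0 from knows(h,c)
round 1: derive reach(i,c) via R0 from knows(i,c)
round 1: derive reach(i,i) via R0 from knows(i,i)
round 2: derive reach(a,a) via R1 from reach(a,c), parent(c,a)
round 2: derive reach(a,f) via R1 from reach(a,c), parent(c,f)
round 2: derive reach(a,h) via R1 from reach(a,c), parent(c,h)
round 2: derive reach(c,c) via R1 from reach(c,i), parent(i,c)
round 2: derive reach(e,c) via R1 from reach(e,e), parent(e,c)
round 2: derive reach(f,c) via R1 from reach(f,i), parent(i,c)
round 2: derive reach(h,a) via R1 from reach(h,c), parent(c,a)
round 2: derive reach(h,f) via R1 from reach(h,c), parent(c,f)
round 2: derive reach(h,h) via R1 from reach(h,c), parent(c,h)
round 2: derive reach(i,a) via R1 from reach(i,c), parent(c,a)
round 2: derive reach(i,f) via R1 from reach(i,c), parent(c,f)
round 2: derive reach(i,h) via R1 from reach(i,c), parent(c,h)
round 2: derive cover(a,c) via R2 from reach(a,c)
round 2: derive cover(a,i) via R2 from reach(a,i)
round 2: derive cover(c,i) via R2 from reach(c,i)
round 2: derive cover(e,e) via R2 from reach(e,e)
round 2: derive cover(e,h) via R2 from reach(e,h)
round 2: derive cover(e,i) via R2 from reach(e,i)
round 2: derive cover(f,i) via R2 from reach(f,i)
round 2: derive cover(h,c) via R2 from reach(h,c)
round 2: derive cover(i,c) via R2 from reach(i,c)
round 2: derive cover(i,i) via R2 from reach(i,i)
round 3: derive reach(c,a) via R1 from reach(c,c), parent(c,a)
round 3: derive reach(c,f) via R1 from reach(c,c), parent(c,f)
round 3: derive reach(c,h) via R1 from reach(c,c), parent(c,h)
round 3: derive reach(e,a) via R1 from reach(e,c), parent(c,a)
round 3: derive reach(e,f) via R1 from reach(e,c), parent(c,f)
round 3: derive reach(f,a) via R1 from reach(f,c), parent(c,a)
round 3: derive reach(f,f) via R1 from reach(f,c), parent(c,f)
round 3: derive reach(f,h) via R1 from reach(f,c), parent(c,h)
round 3: derive cover(a,a) via R2 from reach(a,a)
round 3: derive cover(a,f) via R2 from reach(a,f)
round 3: derive cover(a,h) via R2 from reach(a,h)
round 3: derive cover(c,c) via R2 from reach(c,c)
round 3: derive cover(e,c) via R2 from reach(e,c)
round 3: derive cover(f,c) via R2 from reach(f,c)
round 3: derive cover(h,a) via R2 from reach(h,a)
round 3: derive cover(h,f) via R2 from reach(h,f)
round 3: derive cover(h,h) via R2 from reach(h,h)
round 3: derive cover(i,a) via R2 from reach(i,a)
round 3: derive cover(i,f) via R2 from reach(i,f)
round 3: derive cover(i,h) via R2 from reach(i,h)
round 3: derive cover(c,a) via R3 from cover(c,i), reach(i,a)
round 3: derive cover(c,f) via R3 from cover(c,i), reach(i,f)
round 3: derive cover(c,h) via R3 from cover(c,i), reach(i,h)
round 3: derive cover(e,a) via R3 from cover(e,h), reach(h,a)
round 3: derive cover(e,f) via R3 from cover(e,h), reach(h,f)
round 3: derive cover(f,a) via R3 from cover(f,i), reach(i,a)
round 3: derive cover(f,f) via R3 from cover(f,i), reach(i,f)
round 3: derive cover(f,h) via R3 from cover(f,i), reach(i,h)
round 3: derive cover(h,i) via R3 from cover(h,c), reach(c,i)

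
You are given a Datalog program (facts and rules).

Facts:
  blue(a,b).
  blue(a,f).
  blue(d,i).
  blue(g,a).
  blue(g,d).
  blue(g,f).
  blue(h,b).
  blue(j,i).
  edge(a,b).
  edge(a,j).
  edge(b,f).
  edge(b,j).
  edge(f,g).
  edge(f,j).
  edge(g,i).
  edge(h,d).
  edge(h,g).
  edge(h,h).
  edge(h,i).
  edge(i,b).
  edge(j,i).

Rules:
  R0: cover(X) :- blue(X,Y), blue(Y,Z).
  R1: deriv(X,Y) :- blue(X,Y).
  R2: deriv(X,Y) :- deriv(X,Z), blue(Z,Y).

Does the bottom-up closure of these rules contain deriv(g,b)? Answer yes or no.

yes

round 1: derive deriv(a,b) via R1 from blue(a,b)
round 1: derive deriv(a,f) via R1 from blue(a,f)
round 1: derive deriv(d,i) via R1 from blue(d,i)
round 1: derive deriv(g,a) via R1 from blue(g,a)
round 1: derive deriv(g,d) via R1 from blue(g,d)
round 1: derive deriv(g,f) via R1 from blue(g,f)
round 1: derive deriv(h,b) via R1 from blue(h,b)
round 1: derive deriv(j,i) via R1 from blue(j,i)
round 2: derive deriv(g,b) via R2 from deriv(g,a), blue(a,b)
round 2: derive deriv(g,i) via R2 from deriv(g,d), blue(d,i)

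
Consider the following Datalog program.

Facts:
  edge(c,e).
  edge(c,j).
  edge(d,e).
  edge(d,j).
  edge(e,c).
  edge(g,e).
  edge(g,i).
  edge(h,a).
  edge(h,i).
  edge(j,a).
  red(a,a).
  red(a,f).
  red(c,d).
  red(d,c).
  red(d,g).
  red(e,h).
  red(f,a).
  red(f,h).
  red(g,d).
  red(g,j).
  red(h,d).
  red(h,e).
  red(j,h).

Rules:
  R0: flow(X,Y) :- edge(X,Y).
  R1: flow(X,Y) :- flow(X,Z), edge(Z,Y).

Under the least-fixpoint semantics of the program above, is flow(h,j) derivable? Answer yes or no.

round 1: derive flow(c,e) via R0 from edge(c,e)
round 1: derive flow(c,j) via R0 from edge(c,j)
round 1: derive flow(d,e) via R0 from edge(d,e)
round 1: derive flow(d,j) via R0 from edge(d,j)
round 1: derive flow(e,c) via R0 from edge(e,c)
round 1: derive flow(g,e) via R0 from edge(g,e)
round 1: derive flow(g,i) via R0 from edge(g,i)
round 1: derive flow(h,a) via R0 from edge(h,a)
round 1: derive flow(h,i) via R0 from edge(h,i)
round 1: derive flow(j,a) via R0 from edge(j,a)
round 2: derive flow(c,a) via R1 from flow(c,j), edge(j,a)
round 2: derive flow(c,c) via R1 from flow(c,e), edge(e,c)
round 2: derive flow(d,a) via R1 from flow(d,j), edge(j,a)
round 2: derive flow(d,c) via R1 from flow(d,e), edge(e,c)
round 2: derive flow(e,e) via R1 from flow(e,c), edge(c,e)
round 2: derive flow(e,j) via R1 from flow(e,c), edge(c,j)
round 2: derive flow(g,c) via R1 from flow(g,e), edge(e,c)
round 3: derive flow(e,a) via R1 from flow(e,j), edge(j,a)
round 3: derive flow(g,j) via R1 from flow(g,c), edge(c,j)
round 4: derive flow(g,a) via R1 from flow(g,j), edge(j,a)

no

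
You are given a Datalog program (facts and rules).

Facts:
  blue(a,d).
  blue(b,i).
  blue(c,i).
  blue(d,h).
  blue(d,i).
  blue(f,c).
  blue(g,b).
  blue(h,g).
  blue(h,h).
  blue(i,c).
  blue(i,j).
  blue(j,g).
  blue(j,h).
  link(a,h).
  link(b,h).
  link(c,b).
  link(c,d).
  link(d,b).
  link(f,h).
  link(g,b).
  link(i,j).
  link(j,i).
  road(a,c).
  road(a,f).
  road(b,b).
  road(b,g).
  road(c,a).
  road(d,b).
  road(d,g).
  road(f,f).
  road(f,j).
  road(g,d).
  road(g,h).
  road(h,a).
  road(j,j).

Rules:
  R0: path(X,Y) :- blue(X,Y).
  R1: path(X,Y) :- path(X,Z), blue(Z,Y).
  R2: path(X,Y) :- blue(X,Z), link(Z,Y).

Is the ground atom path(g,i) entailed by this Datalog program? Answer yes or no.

yes

round 1: derive path(a,d) via R0 from blue(a,d)
round 1: derive path(b,i) via R0 from blue(b,i)
round 1: derive path(c,i) via R0 from blue(c,i)
round 1: derive path(d,h) via R0 from blue(d,h)
round 1: derive path(d,i) via R0 from blue(d,i)
round 1: derive path(f,c) via R0 from blue(f,c)
round 1: derive path(g,b) via R0 from blue(g,b)
round 1: derive path(h,g) via R0 from blue(h,g)
round 1: derive path(h,h) via R0 from blue(h,h)
round 1: derive path(i,c) via R0 from blue(i,c)
round 1: derive path(i,j) via R0 from blue(i,j)
round 1: derive path(j,g) via R0 from blue(j,g)
round 1: derive path(j,h) via R0 from blue(j,h)
round 1: derive path(a,b) via R2 from blue(a,d), link(d,b)
round 1: derive path(b,j) via R2 from blue(b,i), link(i,j)
round 1: derive path(c,j) via R2 from blue(c,i), link(i,j)
round 1: derive path(d,j) via R2 from blue(d,i), link(i,j)
round 1: derive path(f,b) via R2 from blue(f,c), link(c,b)
round 1: derive path(f,d) via R2 from blue(f,c), link(c,d)
round 1: derive path(g,h) via R2 from blue(g,b), link(b,h)
round 1: derive path(h,b) via R2 from blue(h,g), link(g,b)
round 1: derive path(i,b) via R2 from blue(i,c), link(c,b)
round 1: derive path(i,d) via R2 from blue(i,c), link(c,d)
round 1: derive path(i,i) via R2 from blue(i,j), link(j,i)
round 1: derive path(j,b) via R2 from blue(j,g), link(g,b)
round 2: derive path(a,h) via R1 from path(a,d), blue(d,h)
round 2: derive path(a,i) via R1 from path(a,b), blue(b,i)
round 2: derive path(b,c) via R1 from path(b,i), blue(i,c)
round 2: derive path(b,g) via R1 from path(b,j), blue(j,g)
round 2: derive path(b,h) via R1 from path(b,j), blue(j,h)
round 2: derive path(c,c) via R1 from path(c,i), blue(i,c)
round 2: derive path(c,g) via R1 from path(c,j), blue(j,g)
round 2: derive path(c,h) via R1 from path(c,j), blue(j,h)
round 2: derive path(d,c) via R1 from path(d,i), blue(i,c)
round 2: derive path(d,g) via R1 from path(d,h), blue(h,g)
round 2: derive path(f,h) via R1 from path(f,d), blue(d,h)
round 2: derive path(f,i) via R1 from path(f,b), blue(b,i)
round 2: derive path(g,g) via R1 from path(g,h), blue(h,g)
round 2: derive path(g,i) via R1 from path(g,b), blue(b,i)
round 2: derive path(h,i) via R1 from path(h,b), blue(b,i)
round 2: derive path(i,g) via R1 from path(i,j), blue(j,g)
round 2: derive path(i,h) via R1 from path(i,d), blue(d,h)
round 2: derive path(j,i) via R1 from path(j,b), blue(b,i)
round 3: derive path(a,c) via R1 from path(a,i), blue(i,c)
round 3: derive path(a,g) via R1 from path(a,h), blue(h,g)
round 3: derive path(a,j) via R1 from path(a,i), blue(i,j)
round 3: derive path(b,b) via R1 from path(b,g), blue(g,b)
round 3: derive path(c,b) via R1 from path(c,g), blue(g,b)
round 3: derive path(d,b) via R1 from path(d,g), blue(g,b)
round 3: derive path(f,g) via R1 from path(f,h), blue(h,g)
round 3: derive path(f,j) via R1 from path(f,i), blue(i,j)
round 3: derive path(g,c) via R1 from path(g,i), blue(i,c)
round 3: derive path(g,j) via R1 from path(g,i), blue(i,j)
round 3: derive path(h,c) via R1 from path(h,i), blue(i,c)
round 3: derive path(h,j) via R1 from path(h,i), blue(i,j)
round 3: derive path(j,c) via R1 from path(j,i), blue(i,c)
round 3: derive path(j,j) via R1 from path(j,i), blue(i,j)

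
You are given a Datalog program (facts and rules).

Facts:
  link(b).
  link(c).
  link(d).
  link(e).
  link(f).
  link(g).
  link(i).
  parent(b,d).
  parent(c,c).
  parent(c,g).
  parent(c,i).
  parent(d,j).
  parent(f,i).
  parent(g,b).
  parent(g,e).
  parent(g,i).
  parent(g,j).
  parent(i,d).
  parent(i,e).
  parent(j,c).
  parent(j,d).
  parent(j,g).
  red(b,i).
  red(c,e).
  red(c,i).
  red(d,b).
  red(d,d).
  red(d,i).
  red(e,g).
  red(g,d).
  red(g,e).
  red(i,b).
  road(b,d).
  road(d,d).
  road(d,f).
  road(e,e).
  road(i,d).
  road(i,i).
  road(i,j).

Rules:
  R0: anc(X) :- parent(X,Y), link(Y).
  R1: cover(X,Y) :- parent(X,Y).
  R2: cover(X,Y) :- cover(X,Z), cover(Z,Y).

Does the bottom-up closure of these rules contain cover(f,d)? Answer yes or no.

round 1: derive cover(b,d) via R1 from parent(b,d)
round 1: derive cover(c,c) via R1 from parent(c,c)
round 1: derive cover(c,g) via R1 from parent(c,g)
round 1: derive cover(c,i) via R1 from parent(c,i)
round 1: derive cover(d,j) via R1 from parent(d,j)
round 1: derive cover(f,i) via R1 from parent(f,i)
round 1: derive cover(g,b) via R1 from parent(g,b)
round 1: derive cover(g,e) via R1 from parent(g,e)
round 1: derive cover(g,i) via R1 from parent(g,i)
round 1: derive cover(g,j) via R1 from parent(g,j)
round 1: derive cover(i,d) via R1 from parent(i,d)
round 1: derive cover(i,e) via R1 from parent(i,e)
round 1: derive cover(j,c) via R1 from parent(j,c)
round 1: derive cover(j,d) via R1 from parent(j,d)
round 1: derive cover(j,g) via R1 from parent(j,g)
round 2: derive cover(b,j) via R2 from cover(b,d), cover(d,j)
round 2: derive cover(c,b) via R2 from cover(c,g), cover(g,b)
round 2: derive cover(c,d) via R2 from cover(c,i), cover(i,d)
round 2: derive cover(c,e) via R2 from cover(c,g), cover(g,e)
round 2: derive cover(c,j) via R2 from cover(c,g), cover(g,j)
round 2: derive cover(d,c) via R2 from cover(d,j), cover(j,c)
round 2: derive cover(d,d) via R2 from cover(d,j), cover(j,d)
round 2: derive cover(d,g) via R2 from cover(d,j), cover(j,g)
round 2: derive cover(f,d) via R2 from cover(f,i), cover(i,d)
round 2: derive cover(f,e) via R2 from cover(f,i), cover(i,e)
round 2: derive cover(g,c) via R2 from cover(g,j), cover(j,c)
round 2: derive cover(g,d) via R2 from cover(g,b), cover(b,d)
round 2: derive cover(g,g) via R2 from cover(g,j), cover(j,g)
round 2: derive cover(i,j) via R2 from cover(i,d), cover(d,j)
round 2: derive cover(j,b) via R2 from cover(j,g), cover(g,b)
round 2: derive cover(j,e) via R2 from cover(j,g), cover(g,e)
round 2: derive cover(j,i) via R2 from cover(j,c), cover(c,i)
round 2: derive cover(j,j) via R2 from cover(j,d), cover(d,j)
round 3: derive cover(b,b) via R2 from cover(b,j), cover(j,b)
round 3: derive cover(b,c) via R2 from cover(b,d), cover(d,c)
round 3: derive cover(b,e) via R2 from cover(b,j), cover(j,e)
round 3: derive cover(b,g) via R2 from cover(b,d), cover(d,g)
round 3: derive cover(b,i) via R2 from cover(b,j), cover(j,i)
round 3: derive cover(d,b) via R2 from cover(d,c), cover(c,b)
round 3: derive cover(d,e) via R2 from cover(d,c), cover(c,e)
round 3: derive cover(d,i) via R2 from cover(d,c), cover(c,i)
round 3: derive cover(f,c) via R2 from cover(f,d), cover(d,c)
round 3: derive cover(f,g) via R2 from cover(f,d), cover(d,g)
round 3: derive cover(f,j) via R2 from cover(f,d), cover(d,j)
round 3: derive cover(i,b) via R2 from cover(i,j), cover(j,b)
round 3: derive cover(i,c) via R2 from cover(i,d), cover(d,c)
round 3: derive cover(i,g) via R2 from cover(i,d), cover(d,g)
round 3: derive cover(i,i) via R2 from cover(i,j), cover(j,i)
round 4: derive cover(f,b) via R2 from cover(f,c), cover(c,b)

yes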